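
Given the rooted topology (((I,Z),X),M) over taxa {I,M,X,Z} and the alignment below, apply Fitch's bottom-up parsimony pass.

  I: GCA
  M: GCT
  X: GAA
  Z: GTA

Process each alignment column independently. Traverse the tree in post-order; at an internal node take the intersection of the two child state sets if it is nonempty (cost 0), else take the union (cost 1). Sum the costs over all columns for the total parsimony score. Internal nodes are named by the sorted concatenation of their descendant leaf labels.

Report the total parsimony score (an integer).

IZ@0: {G} ∩ {G} = {G} (intersection, +0)
IXZ@0: {G} ∩ {G} = {G} (intersection, +0)
IMXZ@0: {G} ∩ {G} = {G} (intersection, +0)
IZ@1: {C} ∪ {T} = {C,T} (union, +1)
IXZ@1: {C,T} ∪ {A} = {A,C,T} (union, +1)
IMXZ@1: {A,C,T} ∩ {C} = {C} (intersection, +0)
IZ@2: {A} ∩ {A} = {A} (intersection, +0)
IXZ@2: {A} ∩ {A} = {A} (intersection, +0)
IMXZ@2: {A} ∪ {T} = {A,T} (union, +1)
per-site changes: [0, 2, 1]; total = 3

3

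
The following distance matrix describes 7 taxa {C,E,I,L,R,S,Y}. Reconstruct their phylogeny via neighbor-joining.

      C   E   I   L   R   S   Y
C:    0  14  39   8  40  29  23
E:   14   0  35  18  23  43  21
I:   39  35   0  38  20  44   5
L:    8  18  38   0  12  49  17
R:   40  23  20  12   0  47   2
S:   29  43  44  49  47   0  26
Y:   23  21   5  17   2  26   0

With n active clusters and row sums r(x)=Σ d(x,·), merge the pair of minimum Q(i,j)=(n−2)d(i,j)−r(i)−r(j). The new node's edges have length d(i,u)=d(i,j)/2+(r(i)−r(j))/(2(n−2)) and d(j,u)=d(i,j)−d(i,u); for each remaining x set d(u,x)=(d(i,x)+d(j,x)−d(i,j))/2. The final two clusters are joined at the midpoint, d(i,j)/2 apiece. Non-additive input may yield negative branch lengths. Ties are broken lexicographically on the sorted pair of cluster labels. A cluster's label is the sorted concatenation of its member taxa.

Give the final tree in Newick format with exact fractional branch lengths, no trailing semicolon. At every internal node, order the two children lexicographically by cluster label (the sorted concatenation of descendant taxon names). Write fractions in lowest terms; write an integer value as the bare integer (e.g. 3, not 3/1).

iteration 1: select C,L (d=8, Q=-255); attach at lengths (51/10, 29/10); label the merged cluster CL
  updated: d(CL,E)=12, d(CL,I)=69/2, d(CL,R)=22, d(CL,S)=35, d(CL,Y)=16
iteration 2: select CL,E (d=12, Q=-411/2); attach at lengths (67/16, 125/16); label the merged cluster CEL
  updated: d(CEL,I)=115/4, d(CEL,R)=33/2, d(CEL,S)=33, d(CEL,Y)=25/2
iteration 3: select CEL,S (d=33, Q=-567/4); attach at lengths (53/8, 211/8); label the merged cluster CELS
  updated: d(CELS,I)=159/8, d(CELS,R)=61/4, d(CELS,Y)=11/4
iteration 4: select CELS,R (d=61/4, Q=-357/8); attach at lengths (249/32, 239/32); label the merged cluster CELRS
  updated: d(CELRS,I)=197/16, d(CELRS,Y)=-21/4
iteration 5: select CELRS,I (d=197/16, Q=-193/16); attach at lengths (33/32, 361/32); label the merged cluster CEILRS
  updated: d(CEILRS,Y)=-201/32
iteration 6: select CEILRS,Y (d=-201/32); attach at lengths (-201/64, -201/64); label the merged cluster CEILRSY
final tree: ((((((C:51/10,L:29/10):67/16,E:125/16):53/8,S:211/8):249/32,R:239/32):33/32,I:361/32):-201/64,Y:-201/64)
total length: 2377/32

((((((C:51/10,L:29/10):67/16,E:125/16):53/8,S:211/8):249/32,R:239/32):33/32,I:361/32):-201/64,Y:-201/64)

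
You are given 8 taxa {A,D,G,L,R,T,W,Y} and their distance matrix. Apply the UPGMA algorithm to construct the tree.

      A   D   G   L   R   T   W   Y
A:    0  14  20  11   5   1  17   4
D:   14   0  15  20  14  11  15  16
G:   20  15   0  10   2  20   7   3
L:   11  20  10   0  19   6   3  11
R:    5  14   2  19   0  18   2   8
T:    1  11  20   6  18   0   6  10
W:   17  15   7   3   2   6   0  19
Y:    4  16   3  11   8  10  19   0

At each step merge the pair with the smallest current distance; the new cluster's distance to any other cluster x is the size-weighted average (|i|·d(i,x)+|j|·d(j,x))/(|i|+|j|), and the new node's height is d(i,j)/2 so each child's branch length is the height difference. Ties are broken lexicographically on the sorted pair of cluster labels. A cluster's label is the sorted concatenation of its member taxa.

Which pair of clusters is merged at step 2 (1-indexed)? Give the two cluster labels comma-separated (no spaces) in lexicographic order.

G,R

1. join A+T (d=1) ⇒ AT; edges |A|=1/2, |T|=1/2
  updated: d(AT,D)=25/2, d(AT,G)=20, d(AT,L)=17/2, d(AT,R)=23/2, d(AT,W)=23/2, d(AT,Y)=7
2. join G+R (d=2) ⇒ GR; edges |G|=1, |R|=1
  updated: d(AT,GR)=63/4, d(D,GR)=29/2, d(GR,L)=29/2, d(GR,W)=9/2, d(GR,Y)=11/2
3. join L+W (d=3) ⇒ LW; edges |L|=3/2, |W|=3/2
  updated: d(AT,LW)=10, d(D,LW)=35/2, d(GR,LW)=19/2, d(LW,Y)=15
4. join GR+Y (d=11/2) ⇒ GRY; edges |GR|=7/4, |Y|=11/4
  updated: d(AT,GRY)=77/6, d(D,GRY)=15, d(GRY,LW)=34/3
5. join AT+LW (d=10) ⇒ ALTW; edges |AT|=9/2, |LW|=7/2
  updated: d(ALTW,D)=15, d(ALTW,GRY)=145/12
6. join ALTW+GRY (d=145/12) ⇒ AGLRTWY; edges |ALTW|=25/24, |GRY|=79/24
  updated: d(AGLRTWY,D)=15
7. join AGLRTWY+D (d=15) ⇒ ADGLRTWY; edges |AGLRTWY|=35/24, |D|=15/2
final tree: ((((A:1/2,T:1/2):9/2,(L:3/2,W:3/2):7/2):25/24,((G:1,R:1):7/4,Y:11/4):79/24):35/24,D:15/2)
total length: 763/24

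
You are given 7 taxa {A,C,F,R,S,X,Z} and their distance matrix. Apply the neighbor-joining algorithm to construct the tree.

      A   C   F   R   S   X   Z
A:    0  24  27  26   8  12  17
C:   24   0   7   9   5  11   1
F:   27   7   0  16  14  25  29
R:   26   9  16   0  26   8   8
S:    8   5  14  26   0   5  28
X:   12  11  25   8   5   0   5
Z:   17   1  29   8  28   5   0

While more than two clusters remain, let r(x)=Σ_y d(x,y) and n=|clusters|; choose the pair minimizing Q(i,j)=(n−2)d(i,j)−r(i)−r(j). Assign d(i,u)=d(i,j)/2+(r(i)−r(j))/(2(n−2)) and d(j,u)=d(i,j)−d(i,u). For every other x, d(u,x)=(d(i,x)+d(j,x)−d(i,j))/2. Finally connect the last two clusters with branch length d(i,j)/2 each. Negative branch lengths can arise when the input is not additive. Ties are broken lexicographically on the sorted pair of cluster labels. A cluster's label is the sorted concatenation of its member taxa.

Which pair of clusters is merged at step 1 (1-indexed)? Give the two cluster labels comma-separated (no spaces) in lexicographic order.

A,S

step 1: merge (A,S) at d=8, Q=-160; branch lengths A→34/5, S→6/5; new cluster AS
  updated: d(AS,C)=21/2, d(AS,F)=33/2, d(AS,R)=22, d(AS,X)=9/2, d(AS,Z)=37/2
step 2: merge (AS,X) at d=9/2, Q=-215/2; branch lengths AS→73/16, X→-1/16; new cluster ASX
  updated: d(ASX,C)=17/2, d(ASX,F)=37/2, d(ASX,R)=51/4, d(ASX,Z)=19/2
step 3: merge (C,F) at d=7, Q=-75; branch lengths C→-4, F→11; new cluster CF
  updated: d(ASX,CF)=10, d(CF,R)=9, d(CF,Z)=23/2
step 4: merge (ASX,CF) at d=10, Q=-171/4; branch lengths ASX→87/16, CF→73/16; new cluster ACFSX
  updated: d(ACFSX,R)=47/8, d(ACFSX,Z)=11/2
step 5: merge (ACFSX,R) at d=47/8, Q=-155/8; branch lengths ACFSX→27/16, R→67/16; new cluster ACFRSX
  updated: d(ACFRSX,Z)=61/16
step 6: merge (ACFRSX,Z) at d=61/16; branch lengths ACFRSX→61/32, Z→61/32; new cluster ACFRSXZ
final tree: (((((A:34/5,S:6/5):73/16,X:-1/16):87/16,(C:-4,F:11):73/16):27/16,R:67/16):61/32,Z:61/32)
total length: 627/16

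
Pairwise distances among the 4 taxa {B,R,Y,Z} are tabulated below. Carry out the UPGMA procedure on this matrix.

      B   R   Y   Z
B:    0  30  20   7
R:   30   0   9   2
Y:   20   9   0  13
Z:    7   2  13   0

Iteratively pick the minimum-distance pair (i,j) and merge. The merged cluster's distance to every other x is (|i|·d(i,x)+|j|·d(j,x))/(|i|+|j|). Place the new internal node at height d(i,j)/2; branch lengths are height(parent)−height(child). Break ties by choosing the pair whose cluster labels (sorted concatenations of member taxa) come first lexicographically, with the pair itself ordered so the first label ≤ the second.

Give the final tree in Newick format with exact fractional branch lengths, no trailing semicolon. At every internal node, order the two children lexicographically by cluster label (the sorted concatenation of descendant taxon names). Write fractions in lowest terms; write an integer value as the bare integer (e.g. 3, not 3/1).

1. join R+Z (d=2) ⇒ RZ; edges |R|=1, |Z|=1
  updated: d(B,RZ)=37/2, d(RZ,Y)=11
2. join RZ+Y (d=11) ⇒ RYZ; edges |RZ|=9/2, |Y|=11/2
  updated: d(B,RYZ)=19
3. join B+RYZ (d=19) ⇒ BRYZ; edges |B|=19/2, |RYZ|=4
final tree: (B:19/2,((R:1,Z:1):9/2,Y:11/2):4)
total length: 51/2

(B:19/2,((R:1,Z:1):9/2,Y:11/2):4)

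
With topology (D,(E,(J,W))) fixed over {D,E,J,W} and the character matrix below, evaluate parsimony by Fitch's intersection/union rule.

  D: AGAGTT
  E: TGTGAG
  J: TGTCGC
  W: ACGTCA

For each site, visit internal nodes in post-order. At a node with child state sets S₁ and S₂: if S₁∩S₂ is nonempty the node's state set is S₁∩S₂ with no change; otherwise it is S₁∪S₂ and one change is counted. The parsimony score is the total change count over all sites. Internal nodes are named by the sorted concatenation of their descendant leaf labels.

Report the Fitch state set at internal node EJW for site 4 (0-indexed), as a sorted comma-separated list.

[col 0] JW: children J:{T}, W:{A} ∪→ {A,T}; cost 1
[col 0] EJW: children E:{T}, JW:{A,T} ∩→ {T}; cost 0
[col 0] DEJW: children D:{A}, EJW:{T} ∪→ {A,T}; cost 1
[col 1] JW: children J:{G}, W:{C} ∪→ {C,G}; cost 1
[col 1] EJW: children E:{G}, JW:{C,G} ∩→ {G}; cost 0
[col 1] DEJW: children D:{G}, EJW:{G} ∩→ {G}; cost 0
[col 2] JW: children J:{T}, W:{G} ∪→ {G,T}; cost 1
[col 2] EJW: children E:{T}, JW:{G,T} ∩→ {T}; cost 0
[col 2] DEJW: children D:{A}, EJW:{T} ∪→ {A,T}; cost 1
[col 3] JW: children J:{C}, W:{T} ∪→ {C,T}; cost 1
[col 3] EJW: children E:{G}, JW:{C,T} ∪→ {C,G,T}; cost 1
[col 3] DEJW: children D:{G}, EJW:{C,G,T} ∩→ {G}; cost 0
[col 4] JW: children J:{G}, W:{C} ∪→ {C,G}; cost 1
[col 4] EJW: children E:{A}, JW:{C,G} ∪→ {A,C,G}; cost 1
[col 4] DEJW: children D:{T}, EJW:{A,C,G} ∪→ {A,C,G,T}; cost 1
[col 5] JW: children J:{C}, W:{A} ∪→ {A,C}; cost 1
[col 5] EJW: children E:{G}, JW:{A,C} ∪→ {A,C,G}; cost 1
[col 5] DEJW: children D:{T}, EJW:{A,C,G} ∪→ {A,C,G,T}; cost 1
per-site changes: [2, 1, 2, 2, 3, 3]; total = 13

A,C,G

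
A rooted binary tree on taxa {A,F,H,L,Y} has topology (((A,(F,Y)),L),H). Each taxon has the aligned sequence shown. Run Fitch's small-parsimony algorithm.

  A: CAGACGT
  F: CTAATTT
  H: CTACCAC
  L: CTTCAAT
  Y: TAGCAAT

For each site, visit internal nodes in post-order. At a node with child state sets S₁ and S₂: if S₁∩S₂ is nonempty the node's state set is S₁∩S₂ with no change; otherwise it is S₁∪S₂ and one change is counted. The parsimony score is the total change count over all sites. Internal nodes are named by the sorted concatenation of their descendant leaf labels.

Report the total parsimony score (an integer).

FY@0: {C} ∪ {T} = {C,T} (union, +1)
AFY@0: {C} ∩ {C,T} = {C} (intersection, +0)
AFLY@0: {C} ∩ {C} = {C} (intersection, +0)
AFHLY@0: {C} ∩ {C} = {C} (intersection, +0)
FY@1: {T} ∪ {A} = {A,T} (union, +1)
AFY@1: {A} ∩ {A,T} = {A} (intersection, +0)
AFLY@1: {A} ∪ {T} = {A,T} (union, +1)
AFHLY@1: {A,T} ∩ {T} = {T} (intersection, +0)
FY@2: {A} ∪ {G} = {A,G} (union, +1)
AFY@2: {G} ∩ {A,G} = {G} (intersection, +0)
AFLY@2: {G} ∪ {T} = {G,T} (union, +1)
AFHLY@2: {G,T} ∪ {A} = {A,G,T} (union, +1)
FY@3: {A} ∪ {C} = {A,C} (union, +1)
AFY@3: {A} ∩ {A,C} = {A} (intersection, +0)
AFLY@3: {A} ∪ {C} = {A,C} (union, +1)
AFHLY@3: {A,C} ∩ {C} = {C} (intersection, +0)
FY@4: {T} ∪ {A} = {A,T} (union, +1)
AFY@4: {C} ∪ {A,T} = {A,C,T} (union, +1)
AFLY@4: {A,C,T} ∩ {A} = {A} (intersection, +0)
AFHLY@4: {A} ∪ {C} = {A,C} (union, +1)
FY@5: {T} ∪ {A} = {A,T} (union, +1)
AFY@5: {G} ∪ {A,T} = {A,G,T} (union, +1)
AFLY@5: {A,G,T} ∩ {A} = {A} (intersection, +0)
AFHLY@5: {A} ∩ {A} = {A} (intersection, +0)
FY@6: {T} ∩ {T} = {T} (intersection, +0)
AFY@6: {T} ∩ {T} = {T} (intersection, +0)
AFLY@6: {T} ∩ {T} = {T} (intersection, +0)
AFHLY@6: {T} ∪ {C} = {C,T} (union, +1)
per-site changes: [1, 2, 3, 2, 3, 2, 1]; total = 14

14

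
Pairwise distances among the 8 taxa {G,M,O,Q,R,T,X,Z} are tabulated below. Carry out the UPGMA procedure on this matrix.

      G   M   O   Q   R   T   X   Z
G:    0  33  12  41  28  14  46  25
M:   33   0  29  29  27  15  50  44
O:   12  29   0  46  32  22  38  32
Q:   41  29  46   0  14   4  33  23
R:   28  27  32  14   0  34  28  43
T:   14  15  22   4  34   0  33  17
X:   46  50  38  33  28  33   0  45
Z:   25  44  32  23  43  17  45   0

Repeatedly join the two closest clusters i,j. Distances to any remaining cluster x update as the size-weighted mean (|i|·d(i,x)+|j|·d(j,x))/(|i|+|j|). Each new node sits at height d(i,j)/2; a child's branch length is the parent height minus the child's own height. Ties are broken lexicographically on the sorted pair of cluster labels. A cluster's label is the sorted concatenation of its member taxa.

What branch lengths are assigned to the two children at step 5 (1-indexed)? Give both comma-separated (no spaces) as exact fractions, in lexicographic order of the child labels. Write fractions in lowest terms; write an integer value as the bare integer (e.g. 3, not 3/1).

iteration 1: select Q,T (d=4); attach at lengths (2, 2); label the merged cluster QT
  updated: d(G,QT)=55/2, d(M,QT)=22, d(O,QT)=34, d(QT,R)=24, d(QT,X)=33, d(QT,Z)=20
iteration 2: select G,O (d=12); attach at lengths (6, 6); label the merged cluster GO
  updated: d(GO,M)=31, d(GO,QT)=123/4, d(GO,R)=30, d(GO,X)=42, d(GO,Z)=57/2
iteration 3: select QT,Z (d=20); attach at lengths (8, 10); label the merged cluster QTZ
  updated: d(GO,QTZ)=30, d(M,QTZ)=88/3, d(QTZ,R)=91/3, d(QTZ,X)=37
iteration 4: select M,R (d=27); attach at lengths (27/2, 27/2); label the merged cluster MR
  updated: d(GO,MR)=61/2, d(MR,QTZ)=179/6, d(MR,X)=39
iteration 5: select MR,QTZ (d=179/6); attach at lengths (17/12, 59/12); label the merged cluster MQRTZ
  updated: d(GO,MQRTZ)=151/5, d(MQRTZ,X)=189/5
iteration 6: select GO,MQRTZ (d=151/5); attach at lengths (91/10, 11/60); label the merged cluster GMOQRTZ
  updated: d(GMOQRTZ,X)=39
iteration 7: select GMOQRTZ,X (d=39); attach at lengths (22/5, 39/2); label the merged cluster GMOQRTXZ
final tree: (((G:6,O:6):91/10,((M:27/2,R:27/2):17/12,((Q:2,T:2):8,Z:10):59/12):11/60):22/5,X:39/2)
total length: 6031/60

17/12,59/12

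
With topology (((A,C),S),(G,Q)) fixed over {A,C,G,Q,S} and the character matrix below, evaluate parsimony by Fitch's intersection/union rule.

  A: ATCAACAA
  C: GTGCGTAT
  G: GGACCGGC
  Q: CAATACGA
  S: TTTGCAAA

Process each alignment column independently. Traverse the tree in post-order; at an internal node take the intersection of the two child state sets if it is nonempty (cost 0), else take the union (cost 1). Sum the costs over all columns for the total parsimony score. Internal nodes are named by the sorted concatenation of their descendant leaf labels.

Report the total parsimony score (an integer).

20

AC@0: {A} ∪ {G} = {A,G} (union, +1)
ACS@0: {A,G} ∪ {T} = {A,G,T} (union, +1)
GQ@0: {G} ∪ {C} = {C,G} (union, +1)
ACGQS@0: {A,G,T} ∩ {C,G} = {G} (intersection, +0)
AC@1: {T} ∩ {T} = {T} (intersection, +0)
ACS@1: {T} ∩ {T} = {T} (intersection, +0)
GQ@1: {G} ∪ {A} = {A,G} (union, +1)
ACGQS@1: {T} ∪ {A,G} = {A,G,T} (union, +1)
AC@2: {C} ∪ {G} = {C,G} (union, +1)
ACS@2: {C,G} ∪ {T} = {C,G,T} (union, +1)
GQ@2: {A} ∩ {A} = {A} (intersection, +0)
ACGQS@2: {C,G,T} ∪ {A} = {A,C,G,T} (union, +1)
AC@3: {A} ∪ {C} = {A,C} (union, +1)
ACS@3: {A,C} ∪ {G} = {A,C,G} (union, +1)
GQ@3: {C} ∪ {T} = {C,T} (union, +1)
ACGQS@3: {A,C,G} ∩ {C,T} = {C} (intersection, +0)
AC@4: {A} ∪ {G} = {A,G} (union, +1)
ACS@4: {A,G} ∪ {C} = {A,C,G} (union, +1)
GQ@4: {C} ∪ {A} = {A,C} (union, +1)
ACGQS@4: {A,C,G} ∩ {A,C} = {A,C} (intersection, +0)
AC@5: {C} ∪ {T} = {C,T} (union, +1)
ACS@5: {C,T} ∪ {A} = {A,C,T} (union, +1)
GQ@5: {G} ∪ {C} = {C,G} (union, +1)
ACGQS@5: {A,C,T} ∩ {C,G} = {C} (intersection, +0)
AC@6: {A} ∩ {A} = {A} (intersection, +0)
ACS@6: {A} ∩ {A} = {A} (intersection, +0)
GQ@6: {G} ∩ {G} = {G} (intersection, +0)
ACGQS@6: {A} ∪ {G} = {A,G} (union, +1)
AC@7: {A} ∪ {T} = {A,T} (union, +1)
ACS@7: {A,T} ∩ {A} = {A} (intersection, +0)
GQ@7: {C} ∪ {A} = {A,C} (union, +1)
ACGQS@7: {A} ∩ {A,C} = {A} (intersection, +0)
per-site changes: [3, 2, 3, 3, 3, 3, 1, 2]; total = 20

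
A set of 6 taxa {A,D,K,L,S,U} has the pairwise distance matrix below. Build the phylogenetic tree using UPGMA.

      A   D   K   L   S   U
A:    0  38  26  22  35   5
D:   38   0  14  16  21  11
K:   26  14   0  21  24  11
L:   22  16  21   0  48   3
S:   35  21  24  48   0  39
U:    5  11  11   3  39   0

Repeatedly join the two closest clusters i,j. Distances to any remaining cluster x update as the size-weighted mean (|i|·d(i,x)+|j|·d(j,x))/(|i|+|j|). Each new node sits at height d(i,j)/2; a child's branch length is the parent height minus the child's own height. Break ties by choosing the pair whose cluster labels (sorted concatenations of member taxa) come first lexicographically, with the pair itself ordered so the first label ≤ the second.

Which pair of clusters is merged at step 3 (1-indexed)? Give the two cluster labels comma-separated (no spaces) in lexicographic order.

1. join L+U (d=3) ⇒ LU; edges |L|=3/2, |U|=3/2
  updated: d(A,LU)=27/2, d(D,LU)=27/2, d(K,LU)=16, d(LU,S)=87/2
2. join A+LU (d=27/2) ⇒ ALU; edges |A|=27/4, |LU|=21/4
  updated: d(ALU,D)=65/3, d(ALU,K)=58/3, d(ALU,S)=122/3
3. join D+K (d=14) ⇒ DK; edges |D|=7, |K|=7
  updated: d(ALU,DK)=41/2, d(DK,S)=45/2
4. join ALU+DK (d=41/2) ⇒ ADKLU; edges |ALU|=7/2, |DK|=13/4
  updated: d(ADKLU,S)=167/5
5. join ADKLU+S (d=167/5) ⇒ ADKLSU; edges |ADKLU|=129/20, |S|=167/10
final tree: (((A:27/4,(L:3/2,U:3/2):21/4):7/2,(D:7,K:7):13/4):129/20,S:167/10)
total length: 589/10

D,K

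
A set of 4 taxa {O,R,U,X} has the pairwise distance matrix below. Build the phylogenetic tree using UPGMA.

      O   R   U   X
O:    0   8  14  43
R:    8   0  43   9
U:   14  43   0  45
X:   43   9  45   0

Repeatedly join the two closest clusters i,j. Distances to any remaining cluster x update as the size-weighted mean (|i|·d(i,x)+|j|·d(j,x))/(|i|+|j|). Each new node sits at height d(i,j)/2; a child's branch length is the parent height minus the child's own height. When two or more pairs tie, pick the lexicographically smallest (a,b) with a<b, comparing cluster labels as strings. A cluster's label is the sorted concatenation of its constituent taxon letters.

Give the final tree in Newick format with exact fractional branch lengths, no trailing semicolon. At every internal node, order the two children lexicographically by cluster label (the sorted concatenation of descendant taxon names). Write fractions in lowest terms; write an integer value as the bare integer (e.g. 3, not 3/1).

(((O:4,R:4):9,X:13):4,U:17)

step 1: merge (O,R) at d=8; branch lengths O→4, R→4; new cluster OR
  updated: d(OR,U)=57/2, d(OR,X)=26
step 2: merge (OR,X) at d=26; branch lengths OR→9, X→13; new cluster ORX
  updated: d(ORX,U)=34
step 3: merge (ORX,U) at d=34; branch lengths ORX→4, U→17; new cluster ORUX
final tree: (((O:4,R:4):9,X:13):4,U:17)
total length: 51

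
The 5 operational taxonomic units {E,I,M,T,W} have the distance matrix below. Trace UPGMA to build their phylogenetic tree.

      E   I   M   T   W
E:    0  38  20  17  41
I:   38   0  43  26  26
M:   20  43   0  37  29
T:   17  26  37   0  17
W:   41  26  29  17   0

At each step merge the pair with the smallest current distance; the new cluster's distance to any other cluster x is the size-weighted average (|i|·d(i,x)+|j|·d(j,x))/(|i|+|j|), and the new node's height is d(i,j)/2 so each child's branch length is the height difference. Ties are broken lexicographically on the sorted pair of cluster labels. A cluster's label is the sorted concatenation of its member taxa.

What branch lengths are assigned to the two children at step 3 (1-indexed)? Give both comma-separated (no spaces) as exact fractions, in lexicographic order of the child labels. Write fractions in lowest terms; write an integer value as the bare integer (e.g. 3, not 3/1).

1. join E+T (d=17) ⇒ ET; edges |E|=17/2, |T|=17/2
  updated: d(ET,I)=32, d(ET,M)=57/2, d(ET,W)=29
2. join I+W (d=26) ⇒ IW; edges |I|=13, |W|=13
  updated: d(ET,IW)=61/2, d(IW,M)=36
3. join ET+M (d=57/2) ⇒ EMT; edges |ET|=23/4, |M|=57/4
  updated: d(EMT,IW)=97/3
4. join EMT+IW (d=97/3) ⇒ EIMTW; edges |EMT|=23/12, |IW|=19/6
final tree: (((E:17/2,T:17/2):23/4,M:57/4):23/12,(I:13,W:13):19/6)
total length: 817/12

23/4,57/4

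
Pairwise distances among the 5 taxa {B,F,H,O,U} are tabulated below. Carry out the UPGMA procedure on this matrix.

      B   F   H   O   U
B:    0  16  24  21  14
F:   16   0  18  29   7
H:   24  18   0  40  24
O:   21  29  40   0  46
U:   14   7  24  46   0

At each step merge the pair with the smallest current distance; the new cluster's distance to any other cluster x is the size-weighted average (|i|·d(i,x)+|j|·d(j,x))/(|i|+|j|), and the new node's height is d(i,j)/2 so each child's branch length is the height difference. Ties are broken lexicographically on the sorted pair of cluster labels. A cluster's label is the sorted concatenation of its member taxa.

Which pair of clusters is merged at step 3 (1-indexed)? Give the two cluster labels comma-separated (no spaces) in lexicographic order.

BFU,H

1. join F+U (d=7) ⇒ FU; edges |F|=7/2, |U|=7/2
  updated: d(B,FU)=15, d(FU,H)=21, d(FU,O)=75/2
2. join B+FU (d=15) ⇒ BFU; edges |B|=15/2, |FU|=4
  updated: d(BFU,H)=22, d(BFU,O)=32
3. join BFU+H (d=22) ⇒ BFHU; edges |BFU|=7/2, |H|=11
  updated: d(BFHU,O)=34
4. join BFHU+O (d=34) ⇒ BFHOU; edges |BFHU|=6, |O|=17
final tree: (((B:15/2,(F:7/2,U:7/2):4):7/2,H:11):6,O:17)
total length: 56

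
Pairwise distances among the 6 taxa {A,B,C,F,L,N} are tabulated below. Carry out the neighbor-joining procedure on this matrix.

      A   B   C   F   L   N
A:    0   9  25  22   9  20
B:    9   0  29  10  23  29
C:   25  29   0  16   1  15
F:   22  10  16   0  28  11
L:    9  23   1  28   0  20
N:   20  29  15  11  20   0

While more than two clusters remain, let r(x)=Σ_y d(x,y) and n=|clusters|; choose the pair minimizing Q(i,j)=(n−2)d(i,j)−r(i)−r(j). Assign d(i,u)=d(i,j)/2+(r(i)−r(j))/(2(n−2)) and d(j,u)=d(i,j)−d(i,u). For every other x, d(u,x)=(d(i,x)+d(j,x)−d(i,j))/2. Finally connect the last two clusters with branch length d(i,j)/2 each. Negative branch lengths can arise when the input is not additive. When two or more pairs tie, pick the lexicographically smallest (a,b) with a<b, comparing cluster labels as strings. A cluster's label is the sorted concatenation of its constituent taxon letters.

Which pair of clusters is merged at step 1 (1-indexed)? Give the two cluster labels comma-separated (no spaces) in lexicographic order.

C,L

iteration 1: select C,L (d=1, Q=-163); attach at lengths (9/8, -1/8); label the merged cluster CL
  updated: d(A,CL)=33/2, d(B,CL)=51/2, d(CL,F)=43/2, d(CL,N)=17
iteration 2: select A,B (d=9, Q=-114); attach at lengths (7/2, 11/2); label the merged cluster AB
  updated: d(AB,CL)=33/2, d(AB,F)=23/2, d(AB,N)=20
iteration 3: select AB,CL (d=33/2, Q=-70); attach at lengths (13/2, 10); label the merged cluster ABCL
  updated: d(ABCL,F)=33/4, d(ABCL,N)=41/4
iteration 4: select ABCL,F (d=33/4, Q=-59/2); attach at lengths (15/4, 9/2); label the merged cluster ABCFL
  updated: d(ABCFL,N)=13/2
iteration 5: select ABCFL,N (d=13/2); attach at lengths (13/4, 13/4); label the merged cluster ABCFLN
final tree: ((((A:7/2,B:11/2):13/2,(C:9/8,L:-1/8):10):15/4,F:9/2):13/4,N:13/4)
total length: 165/4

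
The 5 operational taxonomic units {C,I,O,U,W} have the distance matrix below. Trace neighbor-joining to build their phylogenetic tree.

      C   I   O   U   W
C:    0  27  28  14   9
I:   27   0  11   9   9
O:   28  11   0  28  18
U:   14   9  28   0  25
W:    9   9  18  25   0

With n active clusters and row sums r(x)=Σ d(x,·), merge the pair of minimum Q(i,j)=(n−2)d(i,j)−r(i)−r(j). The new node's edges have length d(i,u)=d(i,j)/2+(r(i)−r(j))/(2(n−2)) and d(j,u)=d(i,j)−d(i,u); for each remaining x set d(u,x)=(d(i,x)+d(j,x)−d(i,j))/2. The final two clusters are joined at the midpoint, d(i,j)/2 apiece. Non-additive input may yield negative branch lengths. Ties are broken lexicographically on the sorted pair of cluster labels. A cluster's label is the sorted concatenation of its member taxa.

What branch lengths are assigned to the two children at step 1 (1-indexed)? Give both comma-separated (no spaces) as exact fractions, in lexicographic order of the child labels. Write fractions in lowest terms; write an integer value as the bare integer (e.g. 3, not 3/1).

step 1: merge (C,U) at d=14, Q=-112; branch lengths C→22/3, U→20/3; new cluster CU
  updated: d(CU,I)=11, d(CU,O)=21, d(CU,W)=10
step 2: merge (CU,W) at d=10, Q=-59; branch lengths CU→25/4, W→15/4; new cluster CUW
  updated: d(CUW,I)=5, d(CUW,O)=29/2
step 3: merge (CUW,I) at d=5, Q=-61/2; branch lengths CUW→17/4, I→3/4; new cluster CIUW
  updated: d(CIUW,O)=41/4
step 4: merge (CIUW,O) at d=41/4; branch lengths CIUW→41/8, O→41/8; new cluster CIOUW
final tree: ((((C:22/3,U:20/3):25/4,W:15/4):17/4,I:3/4):41/8,O:41/8)
total length: 157/4

22/3,20/3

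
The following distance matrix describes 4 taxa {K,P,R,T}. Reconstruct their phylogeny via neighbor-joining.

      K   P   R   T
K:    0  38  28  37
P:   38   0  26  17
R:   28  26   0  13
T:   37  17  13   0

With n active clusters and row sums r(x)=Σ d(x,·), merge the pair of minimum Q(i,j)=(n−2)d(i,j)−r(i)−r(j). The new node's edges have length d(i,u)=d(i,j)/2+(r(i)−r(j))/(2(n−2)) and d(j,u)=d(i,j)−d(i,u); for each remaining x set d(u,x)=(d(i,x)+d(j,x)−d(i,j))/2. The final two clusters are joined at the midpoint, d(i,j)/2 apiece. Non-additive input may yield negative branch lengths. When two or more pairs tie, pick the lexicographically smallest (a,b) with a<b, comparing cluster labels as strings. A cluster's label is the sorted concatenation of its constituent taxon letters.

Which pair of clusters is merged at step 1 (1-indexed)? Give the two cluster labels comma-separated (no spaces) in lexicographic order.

step 1: merge (K,R) at d=28, Q=-114; branch lengths K→23, R→5; new cluster KR
  updated: d(KR,P)=18, d(KR,T)=11
step 2: merge (KR,P) at d=18, Q=-46; branch lengths KR→6, P→12; new cluster KPR
  updated: d(KPR,T)=5
step 3: merge (KPR,T) at d=5; branch lengths KPR→5/2, T→5/2; new cluster KPRT
final tree: (((K:23,R:5):6,P:12):5/2,T:5/2)
total length: 51

K,R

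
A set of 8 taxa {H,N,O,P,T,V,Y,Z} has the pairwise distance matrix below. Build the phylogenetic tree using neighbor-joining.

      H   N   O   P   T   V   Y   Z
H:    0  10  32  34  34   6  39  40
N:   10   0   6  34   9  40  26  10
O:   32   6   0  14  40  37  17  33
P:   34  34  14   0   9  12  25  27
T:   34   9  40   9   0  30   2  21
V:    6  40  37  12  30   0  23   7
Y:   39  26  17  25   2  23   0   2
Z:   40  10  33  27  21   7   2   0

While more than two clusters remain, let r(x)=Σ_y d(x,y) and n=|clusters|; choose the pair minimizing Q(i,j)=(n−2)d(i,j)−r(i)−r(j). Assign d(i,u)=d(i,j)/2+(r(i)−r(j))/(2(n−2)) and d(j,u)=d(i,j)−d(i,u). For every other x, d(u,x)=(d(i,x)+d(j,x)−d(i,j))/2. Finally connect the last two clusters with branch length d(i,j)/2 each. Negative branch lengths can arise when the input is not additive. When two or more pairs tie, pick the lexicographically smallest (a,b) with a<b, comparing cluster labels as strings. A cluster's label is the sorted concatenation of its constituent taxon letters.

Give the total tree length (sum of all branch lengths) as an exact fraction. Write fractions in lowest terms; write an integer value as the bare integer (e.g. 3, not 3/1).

1. join H+V (d=6, Q=-314) ⇒ HV; edges |H|=19/3, |V|=-1/3
  updated: d(HV,N)=22, d(HV,O)=63/2, d(HV,P)=20, d(HV,T)=29, d(HV,Y)=28, d(HV,Z)=41/2
2. join N+O (d=6, Q=-437/2) ⇒ NO; edges |N|=-9/20, |O|=129/20
  updated: d(HV,NO)=95/4, d(NO,P)=21, d(NO,T)=43/2, d(NO,Y)=37/2, d(NO,Z)=37/2
3. join Y+Z (d=2, Q=-313/2) ⇒ YZ; edges |Y|=-11/16, |Z|=43/16
  updated: d(HV,YZ)=93/4, d(NO,YZ)=35/2, d(P,YZ)=25, d(T,YZ)=21/2
4. join P+T (d=9, Q=-118) ⇒ PT; edges |P|=16/3, |T|=11/3
  updated: d(HV,PT)=20, d(NO,PT)=67/4, d(PT,YZ)=53/4
5. join HV+NO (d=95/4, Q=-155/2) ⇒ HNOV; edges |HV|=113/8, |NO|=77/8
  updated: d(HNOV,PT)=13/2, d(HNOV,YZ)=17/2
6. join HNOV+PT (d=13/2, Q=-113/4) ⇒ HNOPTV; edges |HNOV|=7/8, |PT|=45/8
  updated: d(HNOPTV,YZ)=61/8
7. join HNOPTV+YZ (d=61/8) ⇒ HNOPTVYZ; edges |HNOPTV|=61/16, |YZ|=61/16
final tree: ((((H:19/3,V:-1/3):113/8,(N:-9/20,O:129/20):77/8):7/8,(P:16/3,T:11/3):45/8):61/16,(Y:-11/16,Z:43/16):61/16)
total length: 487/8

487/8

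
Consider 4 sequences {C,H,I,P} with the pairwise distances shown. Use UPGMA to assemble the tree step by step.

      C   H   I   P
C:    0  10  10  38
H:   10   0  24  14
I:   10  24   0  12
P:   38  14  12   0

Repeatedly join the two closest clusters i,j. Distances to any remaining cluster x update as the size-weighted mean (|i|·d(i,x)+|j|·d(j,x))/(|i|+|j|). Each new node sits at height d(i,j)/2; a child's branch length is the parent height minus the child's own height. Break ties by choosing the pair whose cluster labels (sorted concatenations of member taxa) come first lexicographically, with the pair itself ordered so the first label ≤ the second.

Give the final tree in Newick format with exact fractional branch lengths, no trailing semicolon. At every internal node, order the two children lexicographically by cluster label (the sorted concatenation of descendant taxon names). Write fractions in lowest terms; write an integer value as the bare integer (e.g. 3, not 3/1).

((C:5,H:5):23/4,(I:6,P:6):19/4)

1. join C+H (d=10) ⇒ CH; edges |C|=5, |H|=5
  updated: d(CH,I)=17, d(CH,P)=26
2. join I+P (d=12) ⇒ IP; edges |I|=6, |P|=6
  updated: d(CH,IP)=43/2
3. join CH+IP (d=43/2) ⇒ CHIP; edges |CH|=23/4, |IP|=19/4
final tree: ((C:5,H:5):23/4,(I:6,P:6):19/4)
total length: 65/2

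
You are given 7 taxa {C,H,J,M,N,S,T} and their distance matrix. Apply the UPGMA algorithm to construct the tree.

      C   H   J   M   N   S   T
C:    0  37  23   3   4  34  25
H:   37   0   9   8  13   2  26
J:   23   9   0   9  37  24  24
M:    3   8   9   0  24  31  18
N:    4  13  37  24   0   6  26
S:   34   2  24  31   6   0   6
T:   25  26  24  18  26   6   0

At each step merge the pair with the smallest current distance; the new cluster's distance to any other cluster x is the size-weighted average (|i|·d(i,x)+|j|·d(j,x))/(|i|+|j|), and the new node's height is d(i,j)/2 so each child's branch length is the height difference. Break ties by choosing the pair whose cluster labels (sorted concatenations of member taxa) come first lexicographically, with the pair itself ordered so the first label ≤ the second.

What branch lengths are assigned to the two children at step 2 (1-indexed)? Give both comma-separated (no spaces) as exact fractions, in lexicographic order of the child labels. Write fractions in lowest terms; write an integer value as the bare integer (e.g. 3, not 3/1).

3/2,3/2

iteration 1: select H,S (d=2); attach at lengths (1, 1); label the merged cluster HS
  updated: d(C,HS)=71/2, d(HS,J)=33/2, d(HS,M)=39/2, d(HS,N)=19/2, d(HS,T)=16
iteration 2: select C,M (d=3); attach at lengths (3/2, 3/2); label the merged cluster CM
  updated: d(CM,HS)=55/2, d(CM,J)=16, d(CM,N)=14, d(CM,T)=43/2
iteration 3: select HS,N (d=19/2); attach at lengths (15/4, 19/4); label the merged cluster HNS
  updated: d(CM,HNS)=23, d(HNS,J)=70/3, d(HNS,T)=58/3
iteration 4: select CM,J (d=16); attach at lengths (13/2, 8); label the merged cluster CJM
  updated: d(CJM,HNS)=208/9, d(CJM,T)=67/3
iteration 5: select HNS,T (d=58/3); attach at lengths (59/12, 29/3); label the merged cluster HNST
  updated: d(CJM,HNST)=275/12
iteration 6: select CJM,HNST (d=275/12); attach at lengths (83/24, 43/24); label the merged cluster CHJMNST
final tree: (((C:3/2,M:3/2):13/2,J:8):83/24,(((H:1,S:1):15/4,N:19/4):59/12,T:29/3):43/24)
total length: 287/6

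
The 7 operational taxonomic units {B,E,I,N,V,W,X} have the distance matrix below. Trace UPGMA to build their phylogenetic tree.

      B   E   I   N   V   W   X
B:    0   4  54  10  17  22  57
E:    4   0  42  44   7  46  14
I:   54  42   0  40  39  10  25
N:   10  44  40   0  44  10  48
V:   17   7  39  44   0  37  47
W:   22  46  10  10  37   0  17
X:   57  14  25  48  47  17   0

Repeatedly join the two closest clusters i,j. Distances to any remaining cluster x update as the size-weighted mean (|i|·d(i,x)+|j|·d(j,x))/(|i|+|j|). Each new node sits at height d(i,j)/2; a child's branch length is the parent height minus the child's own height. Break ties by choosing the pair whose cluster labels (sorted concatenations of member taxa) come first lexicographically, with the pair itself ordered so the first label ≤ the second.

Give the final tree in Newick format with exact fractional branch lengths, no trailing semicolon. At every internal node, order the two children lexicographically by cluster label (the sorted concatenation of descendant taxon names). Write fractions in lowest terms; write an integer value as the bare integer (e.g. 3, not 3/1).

iteration 1: select B,E (d=4); attach at lengths (2, 2); label the merged cluster BE
  updated: d(BE,I)=48, d(BE,N)=27, d(BE,V)=12, d(BE,W)=34, d(BE,X)=71/2
iteration 2: select I,W (d=10); attach at lengths (5, 5); label the merged cluster IW
  updated: d(BE,IW)=41, d(IW,N)=25, d(IW,V)=38, d(IW,X)=21
iteration 3: select BE,V (d=12); attach at lengths (4, 6); label the merged cluster BEV
  updated: d(BEV,IW)=40, d(BEV,N)=98/3, d(BEV,X)=118/3
iteration 4: select IW,X (d=21); attach at lengths (11/2, 21/2); label the merged cluster IWX
  updated: d(BEV,IWX)=358/9, d(IWX,N)=98/3
iteration 5: select BEV,N (d=98/3); attach at lengths (31/3, 49/3); label the merged cluster BENV
  updated: d(BENV,IWX)=38
iteration 6: select BENV,IWX (d=38); attach at lengths (8/3, 17/2); label the merged cluster BEINVWX
final tree: ((((B:2,E:2):4,V:6):31/3,N:49/3):8/3,((I:5,W:5):11/2,X:21/2):17/2)
total length: 467/6

((((B:2,E:2):4,V:6):31/3,N:49/3):8/3,((I:5,W:5):11/2,X:21/2):17/2)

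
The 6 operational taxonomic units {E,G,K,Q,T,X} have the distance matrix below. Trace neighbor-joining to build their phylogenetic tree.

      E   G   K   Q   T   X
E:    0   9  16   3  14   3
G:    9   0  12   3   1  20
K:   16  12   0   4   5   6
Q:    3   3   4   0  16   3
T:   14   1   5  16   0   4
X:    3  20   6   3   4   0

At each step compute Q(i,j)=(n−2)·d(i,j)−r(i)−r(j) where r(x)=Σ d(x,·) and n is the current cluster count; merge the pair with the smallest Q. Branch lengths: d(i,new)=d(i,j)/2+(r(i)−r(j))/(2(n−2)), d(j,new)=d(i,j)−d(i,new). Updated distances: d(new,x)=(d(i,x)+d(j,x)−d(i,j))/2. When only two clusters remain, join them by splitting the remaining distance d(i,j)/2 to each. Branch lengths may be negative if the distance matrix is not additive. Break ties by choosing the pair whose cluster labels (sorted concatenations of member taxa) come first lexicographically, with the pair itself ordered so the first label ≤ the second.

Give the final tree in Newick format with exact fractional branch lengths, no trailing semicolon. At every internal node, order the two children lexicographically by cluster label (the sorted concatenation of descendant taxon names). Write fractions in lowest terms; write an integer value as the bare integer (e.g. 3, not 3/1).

1. join G+T (d=1, Q=-81) ⇒ GT; edges |G|=9/8, |T|=-1/8
  updated: d(E,GT)=11, d(GT,K)=8, d(GT,Q)=9, d(GT,X)=23/2
2. join GT+K (d=8, Q=-99/2) ⇒ GKT; edges |GT|=59/12, |K|=37/12
  updated: d(E,GKT)=19/2, d(GKT,Q)=5/2, d(GKT,X)=19/4
3. join E+X (d=3, Q=-81/4) ⇒ EX; edges |E|=43/16, |X|=5/16
  updated: d(EX,GKT)=45/8, d(EX,Q)=3/2
4. join EX+GKT (d=45/8, Q=-77/8) ⇒ EGKTX; edges |EX|=37/16, |GKT|=53/16
  updated: d(EGKTX,Q)=-13/16
5. join EGKTX+Q (d=-13/16) ⇒ EGKQTX; edges |EGKTX|=-13/32, |Q|=-13/32
final tree: (((E:43/16,X:5/16):37/16,((G:9/8,T:-1/8):59/12,K:37/12):53/16):-13/32,Q:-13/32)
total length: 269/16

(((E:43/16,X:5/16):37/16,((G:9/8,T:-1/8):59/12,K:37/12):53/16):-13/32,Q:-13/32)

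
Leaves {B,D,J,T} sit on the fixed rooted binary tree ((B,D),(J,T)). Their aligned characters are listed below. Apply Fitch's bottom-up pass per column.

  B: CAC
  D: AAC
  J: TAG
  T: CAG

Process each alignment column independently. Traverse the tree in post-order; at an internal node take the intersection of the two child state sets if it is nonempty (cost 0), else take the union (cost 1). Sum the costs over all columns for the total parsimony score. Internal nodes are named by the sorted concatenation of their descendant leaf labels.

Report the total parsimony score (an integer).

[col 0] BD: children B:{C}, D:{A} ∪→ {A,C}; cost 1
[col 0] JT: children J:{T}, T:{C} ∪→ {C,T}; cost 1
[col 0] BDJT: children BD:{A,C}, JT:{C,T} ∩→ {C}; cost 0
[col 1] BD: children B:{A}, D:{A} ∩→ {A}; cost 0
[col 1] JT: children J:{A}, T:{A} ∩→ {A}; cost 0
[col 1] BDJT: children BD:{A}, JT:{A} ∩→ {A}; cost 0
[col 2] BD: children B:{C}, D:{C} ∩→ {C}; cost 0
[col 2] JT: children J:{G}, T:{G} ∩→ {G}; cost 0
[col 2] BDJT: children BD:{C}, JT:{G} ∪→ {C,G}; cost 1
per-site changes: [2, 0, 1]; total = 3

3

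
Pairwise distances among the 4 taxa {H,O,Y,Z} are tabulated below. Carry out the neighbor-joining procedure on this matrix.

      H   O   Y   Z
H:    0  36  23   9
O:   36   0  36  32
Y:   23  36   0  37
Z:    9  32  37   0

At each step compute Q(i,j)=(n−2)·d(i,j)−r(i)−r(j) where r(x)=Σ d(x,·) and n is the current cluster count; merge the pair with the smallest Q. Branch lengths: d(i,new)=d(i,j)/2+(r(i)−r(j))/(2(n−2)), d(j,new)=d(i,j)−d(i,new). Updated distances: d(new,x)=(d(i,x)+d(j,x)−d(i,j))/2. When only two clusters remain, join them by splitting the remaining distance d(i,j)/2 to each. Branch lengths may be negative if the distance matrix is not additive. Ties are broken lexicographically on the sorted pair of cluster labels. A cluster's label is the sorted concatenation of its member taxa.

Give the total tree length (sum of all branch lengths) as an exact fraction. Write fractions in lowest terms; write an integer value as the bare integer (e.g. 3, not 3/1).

109/2

step 1: merge (H,Z) at d=9, Q=-128; branch lengths H→2, Z→7; new cluster HZ
  updated: d(HZ,O)=59/2, d(HZ,Y)=51/2
step 2: merge (HZ,O) at d=59/2, Q=-91; branch lengths HZ→19/2, O→20; new cluster HOZ
  updated: d(HOZ,Y)=16
step 3: merge (HOZ,Y) at d=16; branch lengths HOZ→8, Y→8; new cluster HOYZ
final tree: (((H:2,Z:7):19/2,O:20):8,Y:8)
total length: 109/2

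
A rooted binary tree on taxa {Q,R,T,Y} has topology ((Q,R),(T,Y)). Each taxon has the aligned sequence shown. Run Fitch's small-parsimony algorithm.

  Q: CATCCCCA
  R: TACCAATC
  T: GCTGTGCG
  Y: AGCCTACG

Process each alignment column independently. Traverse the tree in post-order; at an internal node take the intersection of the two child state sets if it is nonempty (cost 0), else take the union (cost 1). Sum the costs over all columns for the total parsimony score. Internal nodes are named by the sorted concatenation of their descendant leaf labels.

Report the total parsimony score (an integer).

15

site 0, node QR: Q={C} ∪ R={T} → {C,T} (+1)
site 0, node TY: T={G} ∪ Y={A} → {A,G} (+1)
site 0, node QRTY: QR={C,T} ∪ TY={A,G} → {A,C,G,T} (+1)
site 1, node QR: Q={A} ∩ R={A} → {A} (+0)
site 1, node TY: T={C} ∪ Y={G} → {C,G} (+1)
site 1, node QRTY: QR={A} ∪ TY={C,G} → {A,C,G} (+1)
site 2, node QR: Q={T} ∪ R={C} → {C,T} (+1)
site 2, node TY: T={T} ∪ Y={C} → {C,T} (+1)
site 2, node QRTY: QR={C,T} ∩ TY={C,T} → {C,T} (+0)
site 3, node QR: Q={C} ∩ R={C} → {C} (+0)
site 3, node TY: T={G} ∪ Y={C} → {C,G} (+1)
site 3, node QRTY: QR={C} ∩ TY={C,G} → {C} (+0)
site 4, node QR: Q={C} ∪ R={A} → {A,C} (+1)
site 4, node TY: T={T} ∩ Y={T} → {T} (+0)
site 4, node QRTY: QR={A,C} ∪ TY={T} → {A,C,T} (+1)
site 5, node QR: Q={C} ∪ R={A} → {A,C} (+1)
site 5, node TY: T={G} ∪ Y={A} → {A,G} (+1)
site 5, node QRTY: QR={A,C} ∩ TY={A,G} → {A} (+0)
site 6, node QR: Q={C} ∪ R={T} → {C,T} (+1)
site 6, node TY: T={C} ∩ Y={C} → {C} (+0)
site 6, node QRTY: QR={C,T} ∩ TY={C} → {C} (+0)
site 7, node QR: Q={A} ∪ R={C} → {A,C} (+1)
site 7, node TY: T={G} ∩ Y={G} → {G} (+0)
site 7, node QRTY: QR={A,C} ∪ TY={G} → {A,C,G} (+1)
per-site changes: [3, 2, 2, 1, 2, 2, 1, 2]; total = 15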